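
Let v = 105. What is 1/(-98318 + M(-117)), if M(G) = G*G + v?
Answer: -1/84524 ≈ -1.1831e-5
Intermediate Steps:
M(G) = 105 + G² (M(G) = G*G + 105 = G² + 105 = 105 + G²)
1/(-98318 + M(-117)) = 1/(-98318 + (105 + (-117)²)) = 1/(-98318 + (105 + 13689)) = 1/(-98318 + 13794) = 1/(-84524) = -1/84524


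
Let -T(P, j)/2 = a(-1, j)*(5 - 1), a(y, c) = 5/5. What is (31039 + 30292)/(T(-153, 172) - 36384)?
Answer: -61331/36392 ≈ -1.6853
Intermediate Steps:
a(y, c) = 1 (a(y, c) = 5*(⅕) = 1)
T(P, j) = -8 (T(P, j) = -2*(5 - 1) = -2*4 = -8)
(31039 + 30292)/(T(-153, 172) - 36384) = (31039 + 30292)/(-8 - 36384) = 61331/(-36392) = 61331*(-1/36392) = -61331/36392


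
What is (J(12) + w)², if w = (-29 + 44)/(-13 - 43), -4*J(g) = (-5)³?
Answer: 3010225/3136 ≈ 959.89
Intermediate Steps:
J(g) = 125/4 (J(g) = -¼*(-5)³ = -¼*(-125) = 125/4)
w = -15/56 (w = 15/(-56) = 15*(-1/56) = -15/56 ≈ -0.26786)
(J(12) + w)² = (125/4 - 15/56)² = (1735/56)² = 3010225/3136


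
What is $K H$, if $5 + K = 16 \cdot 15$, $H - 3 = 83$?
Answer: $20210$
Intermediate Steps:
$H = 86$ ($H = 3 + 83 = 86$)
$K = 235$ ($K = -5 + 16 \cdot 15 = -5 + 240 = 235$)
$K H = 235 \cdot 86 = 20210$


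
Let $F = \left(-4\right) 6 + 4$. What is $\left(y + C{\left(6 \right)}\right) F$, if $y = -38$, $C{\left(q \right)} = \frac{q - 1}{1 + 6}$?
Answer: $\frac{5220}{7} \approx 745.71$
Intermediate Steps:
$C{\left(q \right)} = - \frac{1}{7} + \frac{q}{7}$ ($C{\left(q \right)} = \frac{-1 + q}{7} = \left(-1 + q\right) \frac{1}{7} = - \frac{1}{7} + \frac{q}{7}$)
$F = -20$ ($F = -24 + 4 = -20$)
$\left(y + C{\left(6 \right)}\right) F = \left(-38 + \left(- \frac{1}{7} + \frac{1}{7} \cdot 6\right)\right) \left(-20\right) = \left(-38 + \left(- \frac{1}{7} + \frac{6}{7}\right)\right) \left(-20\right) = \left(-38 + \frac{5}{7}\right) \left(-20\right) = \left(- \frac{261}{7}\right) \left(-20\right) = \frac{5220}{7}$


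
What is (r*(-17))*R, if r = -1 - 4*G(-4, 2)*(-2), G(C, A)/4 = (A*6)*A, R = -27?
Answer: 352053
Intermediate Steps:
G(C, A) = 24*A**2 (G(C, A) = 4*((A*6)*A) = 4*((6*A)*A) = 4*(6*A**2) = 24*A**2)
r = 767 (r = -1 - 4*24*2**2*(-2) = -1 - 4*24*4*(-2) = -1 - 384*(-2) = -1 - 4*(-192) = -1 + 768 = 767)
(r*(-17))*R = (767*(-17))*(-27) = -13039*(-27) = 352053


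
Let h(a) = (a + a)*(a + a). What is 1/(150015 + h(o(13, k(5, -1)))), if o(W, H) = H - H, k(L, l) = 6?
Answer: 1/150015 ≈ 6.6660e-6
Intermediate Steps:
o(W, H) = 0
h(a) = 4*a**2 (h(a) = (2*a)*(2*a) = 4*a**2)
1/(150015 + h(o(13, k(5, -1)))) = 1/(150015 + 4*0**2) = 1/(150015 + 4*0) = 1/(150015 + 0) = 1/150015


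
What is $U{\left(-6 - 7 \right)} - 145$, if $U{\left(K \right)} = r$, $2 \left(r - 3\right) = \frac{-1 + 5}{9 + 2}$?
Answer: $- \frac{1560}{11} \approx -141.82$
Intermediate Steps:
$r = \frac{35}{11}$ ($r = 3 + \frac{\left(-1 + 5\right) \frac{1}{9 + 2}}{2} = 3 + \frac{4 \cdot \frac{1}{11}}{2} = 3 + \frac{1}{2} \cdot \frac{4}{11} = 3 + \frac{2}{11} = \frac{35}{11} \approx 3.1818$)
$U{\left(K \right)} = \frac{35}{11}$
$U{\left(-6 - 7 \right)} - 145 = \frac{35}{11} - 145 = - \frac{1560}{11}$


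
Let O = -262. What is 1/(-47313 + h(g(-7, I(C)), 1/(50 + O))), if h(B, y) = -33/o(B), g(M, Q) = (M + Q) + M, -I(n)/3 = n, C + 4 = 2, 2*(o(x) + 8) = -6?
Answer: -1/47310 ≈ -2.1137e-5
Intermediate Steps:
o(x) = -11 (o(x) = -8 + (½)*(-6) = -8 - 3 = -11)
C = -2 (C = -4 + 2 = -2)
I(n) = -3*n
g(M, Q) = Q + 2*M
h(B, y) = 3 (h(B, y) = -33/(-11) = -33*(-1/11) = 3)
1/(-47313 + h(g(-7, I(C)), 1/(50 + O))) = 1/(-47313 + 3) = 1/(-47310) = -1/47310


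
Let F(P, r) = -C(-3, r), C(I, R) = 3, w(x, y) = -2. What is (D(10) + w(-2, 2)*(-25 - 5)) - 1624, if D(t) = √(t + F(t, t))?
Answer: -1564 + √7 ≈ -1561.4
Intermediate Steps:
F(P, r) = -3 (F(P, r) = -1*3 = -3)
D(t) = √(-3 + t) (D(t) = √(t - 3) = √(-3 + t))
(D(10) + w(-2, 2)*(-25 - 5)) - 1624 = (√(-3 + 10) - 2*(-25 - 5)) - 1624 = (√7 - 2*(-30)) - 1624 = (√7 + 60) - 1624 = (60 + √7) - 1624 = -1564 + √7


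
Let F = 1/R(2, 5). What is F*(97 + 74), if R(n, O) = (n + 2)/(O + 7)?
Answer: 513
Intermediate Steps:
R(n, O) = (2 + n)/(7 + O)
F = 3 (F = 1/((2 + 2)/(7 + 5)) = 1/(4/12) = 1/((1/12)*4) = 1/(1/3) = 3)
F*(97 + 74) = 3*(97 + 74) = 3*171 = 513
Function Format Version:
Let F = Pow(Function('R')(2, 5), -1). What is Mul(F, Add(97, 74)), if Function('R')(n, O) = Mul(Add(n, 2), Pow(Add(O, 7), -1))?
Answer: 513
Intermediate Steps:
Function('R')(n, O) = Mul(Pow(Add(7, O), -1), Add(2, n)) (Function('R')(n, O) = Mul(Add(2, n), Pow(Add(7, O), -1)) = Mul(Pow(Add(7, O), -1), Add(2, n)))
F = 3 (F = Pow(Mul(Pow(Add(7, 5), -1), Add(2, 2)), -1) = Pow(Mul(Pow(12, -1), 4), -1) = Pow(Mul(Rational(1, 12), 4), -1) = Pow(Rational(1, 3), -1) = 3)
Mul(F, Add(97, 74)) = Mul(3, Add(97, 74)) = Mul(3, 171) = 513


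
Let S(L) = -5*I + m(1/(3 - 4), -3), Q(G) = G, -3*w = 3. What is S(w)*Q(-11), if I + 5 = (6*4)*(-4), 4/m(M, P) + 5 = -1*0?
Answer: -27731/5 ≈ -5546.2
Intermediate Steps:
w = -1 (w = -⅓*3 = -1)
m(M, P) = -⅘ (m(M, P) = 4/(-5 - 1*0) = 4/(-5 + 0) = 4/(-5) = 4*(-⅕) = -⅘)
I = -101 (I = -5 + (6*4)*(-4) = -5 + 24*(-4) = -5 - 96 = -101)
S(L) = 2521/5 (S(L) = -5*(-101) - ⅘ = 505 - ⅘ = 2521/5)
S(w)*Q(-11) = (2521/5)*(-11) = -27731/5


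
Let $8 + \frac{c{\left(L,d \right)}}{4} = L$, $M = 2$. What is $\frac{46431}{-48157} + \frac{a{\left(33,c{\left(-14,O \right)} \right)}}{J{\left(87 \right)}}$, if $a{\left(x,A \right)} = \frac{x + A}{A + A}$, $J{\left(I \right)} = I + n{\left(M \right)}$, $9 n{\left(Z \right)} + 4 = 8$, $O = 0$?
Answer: $- \frac{582492087}{606392944} \approx -0.96059$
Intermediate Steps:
$n{\left(Z \right)} = \frac{4}{9}$ ($n{\left(Z \right)} = - \frac{4}{9} + \frac{1}{9} \cdot 8 = - \frac{4}{9} + \frac{8}{9} = \frac{4}{9}$)
$c{\left(L,d \right)} = -32 + 4 L$
$J{\left(I \right)} = \frac{4}{9} + I$ ($J{\left(I \right)} = I + \frac{4}{9} = \frac{4}{9} + I$)
$a{\left(x,A \right)} = \frac{A + x}{2 A}$
$\frac{46431}{-48157} + \frac{a{\left(33,c{\left(-14,O \right)} \right)}}{J{\left(87 \right)}} = \frac{46431}{-48157} + \frac{\frac{1}{2} \frac{1}{-32 + 4 \left(-14\right)} \left(\left(-32 + 4 \left(-14\right)\right) + 33\right)}{\frac{4}{9} + 87} = 46431 \left(- \frac{1}{48157}\right) + \frac{\frac{1}{2} \frac{1}{-32 - 56} \left(\left(-32 - 56\right) + 33\right)}{\frac{787}{9}} = - \frac{46431}{48157} + \frac{-88 + 33}{2 \left(-88\right)} \frac{9}{787} = - \frac{46431}{48157} + \frac{1}{2} \left(- \frac{1}{88}\right) \left(-55\right) \frac{9}{787} = - \frac{46431}{48157} + \frac{5}{16} \cdot \frac{9}{787} = - \frac{46431}{48157} + \frac{45}{12592} = - \frac{582492087}{606392944}$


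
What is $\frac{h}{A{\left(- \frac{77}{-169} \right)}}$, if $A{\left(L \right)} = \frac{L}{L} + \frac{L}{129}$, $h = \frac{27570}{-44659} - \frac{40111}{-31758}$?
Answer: $\frac{6654748629763}{10343047086772} \approx 0.6434$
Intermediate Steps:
$h = \frac{915749089}{1418280522}$ ($h = 27570 \left(- \frac{1}{44659}\right) - - \frac{40111}{31758} = - \frac{27570}{44659} + \frac{40111}{31758} = \frac{915749089}{1418280522} \approx 0.64568$)
$A{\left(L \right)} = 1 + \frac{L}{129}$ ($A{\left(L \right)} = 1 + L \frac{1}{129} = 1 + \frac{L}{129}$)
$\frac{h}{A{\left(- \frac{77}{-169} \right)}} = \frac{915749089}{1418280522 \left(1 + \frac{\left(-77\right) \frac{1}{-169}}{129}\right)} = \frac{915749089}{1418280522 \left(1 + \frac{\left(-77\right) \left(- \frac{1}{169}\right)}{129}\right)} = \frac{915749089}{1418280522 \left(1 + \frac{1}{129} \cdot \frac{77}{169}\right)} = \frac{915749089}{1418280522 \left(1 + \frac{77}{21801}\right)} = \frac{915749089}{1418280522 \cdot \frac{21878}{21801}} = \frac{915749089}{1418280522} \cdot \frac{21801}{21878} = \frac{6654748629763}{10343047086772}$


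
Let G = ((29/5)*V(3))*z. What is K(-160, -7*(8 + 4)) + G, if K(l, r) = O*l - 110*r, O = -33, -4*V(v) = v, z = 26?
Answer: 144069/10 ≈ 14407.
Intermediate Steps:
V(v) = -v/4
K(l, r) = -110*r - 33*l (K(l, r) = -33*l - 110*r = -110*r - 33*l)
G = -1131/10 (G = ((29/5)*(-¼*3))*26 = ((29*(⅕))*(-¾))*26 = ((29/5)*(-¾))*26 = -87/20*26 = -1131/10 ≈ -113.10)
K(-160, -7*(8 + 4)) + G = (-(-770)*(8 + 4) - 33*(-160)) - 1131/10 = (-(-770)*12 + 5280) - 1131/10 = (-110*(-84) + 5280) - 1131/10 = (9240 + 5280) - 1131/10 = 14520 - 1131/10 = 144069/10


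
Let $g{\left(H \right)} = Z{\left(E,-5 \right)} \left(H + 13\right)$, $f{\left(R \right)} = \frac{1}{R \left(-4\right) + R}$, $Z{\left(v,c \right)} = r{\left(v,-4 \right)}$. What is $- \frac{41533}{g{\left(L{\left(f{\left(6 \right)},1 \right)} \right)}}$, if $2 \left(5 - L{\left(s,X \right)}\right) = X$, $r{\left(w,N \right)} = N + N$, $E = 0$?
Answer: $\frac{41533}{140} \approx 296.66$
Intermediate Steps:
$r{\left(w,N \right)} = 2 N$
$Z{\left(v,c \right)} = -8$ ($Z{\left(v,c \right)} = 2 \left(-4\right) = -8$)
$f{\left(R \right)} = - \frac{1}{3 R}$ ($f{\left(R \right)} = \frac{1}{- 4 R + R} = \frac{1}{\left(-3\right) R} = - \frac{1}{3 R}$)
$L{\left(s,X \right)} = 5 - \frac{X}{2}$
$g{\left(H \right)} = -104 - 8 H$ ($g{\left(H \right)} = - 8 \left(H + 13\right) = - 8 \left(13 + H\right) = -104 - 8 H$)
$- \frac{41533}{g{\left(L{\left(f{\left(6 \right)},1 \right)} \right)}} = - \frac{41533}{-104 - 8 \left(5 - \frac{1}{2}\right)} = - \frac{41533}{-104 - 36} = - \frac{41533}{-140} = \left(-41533\right) \left(- \frac{1}{140}\right) = \frac{41533}{140}$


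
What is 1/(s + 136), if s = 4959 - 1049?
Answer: 1/4046 ≈ 0.00024716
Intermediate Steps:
s = 3910
1/(s + 136) = 1/(3910 + 136) = 1/4046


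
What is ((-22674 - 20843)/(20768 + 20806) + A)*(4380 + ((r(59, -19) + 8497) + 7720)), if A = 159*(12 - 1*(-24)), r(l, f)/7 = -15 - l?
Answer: 1592439112887/13858 ≈ 1.1491e+8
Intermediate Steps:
r(l, f) = -105 - 7*l (r(l, f) = 7*(-15 - l) = -105 - 7*l)
A = 5724 (A = 159*(12 + 24) = 159*36 = 5724)
((-22674 - 20843)/(20768 + 20806) + A)*(4380 + ((r(59, -19) + 8497) + 7720)) = ((-22674 - 20843)/(20768 + 20806) + 5724)*(4380 + (((-105 - 7*59) + 8497) + 7720)) = (-43517/41574 + 5724)*(4380 + (((-105 - 413) + 8497) + 7720)) = (-43517*1/41574 + 5724)*(4380 + ((-518 + 8497) + 7720)) = (-43517/41574 + 5724)*(4380 + (7979 + 7720)) = 237926059*(4380 + 15699)/41574 = (237926059/41574)*20079 = 1592439112887/13858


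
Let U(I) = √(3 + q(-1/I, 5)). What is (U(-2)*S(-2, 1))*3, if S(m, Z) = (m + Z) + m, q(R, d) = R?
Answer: -9*√14/2 ≈ -16.837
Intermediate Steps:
S(m, Z) = Z + 2*m (S(m, Z) = (Z + m) + m = Z + 2*m)
U(I) = √(3 - 1/I)
(U(-2)*S(-2, 1))*3 = (√(3 - 1/(-2))*(1 + 2*(-2)))*3 = (√(3 - 1*(-½))*(1 - 4))*3 = (√(3 + ½)*(-3))*3 = (√(7/2)*(-3))*3 = ((√14/2)*(-3))*3 = -3*√14/2*3 = -9*√14/2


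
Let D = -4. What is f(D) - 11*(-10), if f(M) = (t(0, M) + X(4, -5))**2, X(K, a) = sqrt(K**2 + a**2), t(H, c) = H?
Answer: 151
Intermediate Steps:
f(M) = 41 (f(M) = (0 + sqrt(4**2 + (-5)**2))**2 = (0 + sqrt(16 + 25))**2 = (0 + sqrt(41))**2 = (sqrt(41))**2 = 41)
f(D) - 11*(-10) = 41 - 11*(-10) = 41 + 110 = 151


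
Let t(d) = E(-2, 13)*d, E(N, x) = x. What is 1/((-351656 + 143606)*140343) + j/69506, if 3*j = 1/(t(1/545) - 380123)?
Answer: -3283953328897/70072908622102838220300 ≈ -4.6865e-11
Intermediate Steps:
t(d) = 13*d
j = -545/621501066 (j = 1/(3*(13/545 - 380123)) = 1/(3*(-207167022/545)) = (⅓)*(-545/207167022) = -545/621501066 ≈ -8.7691e-7)
1/((-351656 + 143606)*140343) + j/69506 = 1/((-351656 + 143606)*140343) - 545/621501066/69506 = (1/140343)/(-208050) - 545/621501066*1/69506 = -1/208050*1/140343 - 545/43198053093396 = -1/29198361150 - 545/43198053093396 = -3283953328897/70072908622102838220300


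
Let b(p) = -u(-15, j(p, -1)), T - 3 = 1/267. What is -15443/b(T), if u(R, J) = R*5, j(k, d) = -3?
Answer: -15443/75 ≈ -205.91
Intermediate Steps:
u(R, J) = 5*R
T = 802/267 (T = 3 + 1/267 = 802/267 ≈ 3.0037)
b(p) = 75 (b(p) = -5*(-15) = -1*(-75) = 75)
-15443/b(T) = -15443/75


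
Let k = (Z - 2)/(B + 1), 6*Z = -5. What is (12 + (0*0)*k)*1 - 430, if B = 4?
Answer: -418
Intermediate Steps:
Z = -⅚ (Z = (⅙)*(-5) = -⅚ ≈ -0.83333)
k = -17/30 (k = (-⅚ - 2)/(4 + 1) = -17/6/5 = -17/6*⅕ = -17/30 ≈ -0.56667)
(12 + (0*0)*k)*1 - 430 = (12 + (0*0)*(-17/30))*1 - 430 = (12 + 0*(-17/30))*1 - 430 = (12 + 0)*1 - 430 = 12*1 - 430 = 12 - 430 = -418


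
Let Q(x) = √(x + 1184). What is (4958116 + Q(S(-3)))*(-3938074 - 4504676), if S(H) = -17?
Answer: -41860133859000 - 8442750*√1167 ≈ -4.1860e+13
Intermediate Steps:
Q(x) = √(1184 + x)
(4958116 + Q(S(-3)))*(-3938074 - 4504676) = (4958116 + √(1184 - 17))*(-3938074 - 4504676) = (4958116 + √1167)*(-8442750) = -41860133859000 - 8442750*√1167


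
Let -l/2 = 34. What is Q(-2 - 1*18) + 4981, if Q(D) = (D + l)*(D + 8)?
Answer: 6037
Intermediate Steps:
l = -68 (l = -2*34 = -68)
Q(D) = (-68 + D)*(8 + D) (Q(D) = (D - 68)*(D + 8) = (-68 + D)*(8 + D))
Q(-2 - 1*18) + 4981 = (-544 + (-2 - 1*18)² - 60*(-2 - 1*18)) + 4981 = (-544 + (-2 - 18)² - 60*(-2 - 18)) + 4981 = (-544 + (-20)² - 60*(-20)) + 4981 = (-544 + 400 + 1200) + 4981 = 1056 + 4981 = 6037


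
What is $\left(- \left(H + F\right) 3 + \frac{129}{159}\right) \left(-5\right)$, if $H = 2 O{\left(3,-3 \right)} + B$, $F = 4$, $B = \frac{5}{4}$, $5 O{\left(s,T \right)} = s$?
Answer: $\frac{19651}{212} \approx 92.693$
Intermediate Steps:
$O{\left(s,T \right)} = \frac{s}{5}$
$B = \frac{5}{4}$ ($B = 5 \cdot \frac{1}{4} = \frac{5}{4} \approx 1.25$)
$H = \frac{49}{20}$ ($H = 2 \cdot \frac{1}{5} \cdot 3 + \frac{5}{4} = 2 \cdot \frac{3}{5} + \frac{5}{4} = \frac{6}{5} + \frac{5}{4} = \frac{49}{20} \approx 2.45$)
$\left(- \left(H + F\right) 3 + \frac{129}{159}\right) \left(-5\right) = \left(- \left(\frac{49}{20} + 4\right) 3 + \frac{129}{159}\right) \left(-5\right) = \left(- \frac{129 \cdot 3}{20} + 129 \cdot \frac{1}{159}\right) \left(-5\right) = \left(\left(-1\right) \frac{387}{20} + \frac{43}{53}\right) \left(-5\right) = \left(- \frac{387}{20} + \frac{43}{53}\right) \left(-5\right) = \left(- \frac{19651}{1060}\right) \left(-5\right) = \frac{19651}{212}$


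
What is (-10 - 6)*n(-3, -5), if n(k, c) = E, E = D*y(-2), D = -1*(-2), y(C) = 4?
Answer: -128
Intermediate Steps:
D = 2
E = 8 (E = 2*4 = 8)
n(k, c) = 8
(-10 - 6)*n(-3, -5) = (-10 - 6)*8 = -16*8 = -128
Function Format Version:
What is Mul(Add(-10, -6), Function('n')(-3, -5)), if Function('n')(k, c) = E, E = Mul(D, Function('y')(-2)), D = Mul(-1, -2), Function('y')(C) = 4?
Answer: -128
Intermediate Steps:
D = 2
E = 8 (E = Mul(2, 4) = 8)
Function('n')(k, c) = 8
Mul(Add(-10, -6), Function('n')(-3, -5)) = Mul(Add(-10, -6), 8) = Mul(-16, 8) = -128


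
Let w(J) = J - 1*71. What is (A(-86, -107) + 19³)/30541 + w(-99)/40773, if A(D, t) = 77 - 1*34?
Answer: 39460468/177892599 ≈ 0.22182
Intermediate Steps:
A(D, t) = 43 (A(D, t) = 77 - 34 = 43)
w(J) = -71 + J (w(J) = J - 71 = -71 + J)
(A(-86, -107) + 19³)/30541 + w(-99)/40773 = (43 + 19³)/30541 + (-71 - 99)/40773 = (43 + 6859)*(1/30541) - 170*1/40773 = 6902*(1/30541) - 170/40773 = 986/4363 - 170/40773 = 39460468/177892599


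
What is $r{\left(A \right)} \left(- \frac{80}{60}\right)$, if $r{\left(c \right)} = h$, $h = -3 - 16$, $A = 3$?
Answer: $\frac{76}{3} \approx 25.333$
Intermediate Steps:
$h = -19$ ($h = -3 - 16 = -19$)
$r{\left(c \right)} = -19$
$r{\left(A \right)} \left(- \frac{80}{60}\right) = - 19 \left(- \frac{80}{60}\right) = - 19 \left(\left(-80\right) \frac{1}{60}\right) = \left(-19\right) \left(- \frac{4}{3}\right) = \frac{76}{3}$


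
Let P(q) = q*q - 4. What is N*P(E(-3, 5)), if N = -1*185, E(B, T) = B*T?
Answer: -40885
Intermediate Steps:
P(q) = -4 + q² (P(q) = q² - 4 = -4 + q²)
N = -185
N*P(E(-3, 5)) = -185*(-4 + (-3*5)²) = -185*(-4 + (-15)²) = -185*(-4 + 225) = -185*221 = -40885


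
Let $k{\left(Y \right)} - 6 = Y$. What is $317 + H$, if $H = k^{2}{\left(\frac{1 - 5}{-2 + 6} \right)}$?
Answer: $342$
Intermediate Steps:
$k{\left(Y \right)} = 6 + Y$
$H = 25$ ($H = \left(6 + \frac{1 - 5}{-2 + 6}\right)^{2} = \left(6 - \frac{4}{4}\right)^{2} = \left(6 - 1\right)^{2} = 5^{2} = 25$)
$317 + H = 317 + 25 = 342$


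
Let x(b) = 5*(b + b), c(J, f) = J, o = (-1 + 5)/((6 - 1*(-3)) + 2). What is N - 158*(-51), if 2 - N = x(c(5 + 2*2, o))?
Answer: 7970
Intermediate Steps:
o = 4/11 (o = 4/((6 + 3) + 2) = 4/(9 + 2) = 4/11 ≈ 0.36364)
x(b) = 10*b (x(b) = 5*(2*b) = 10*b)
N = -88 (N = 2 - 10*(5 + 2*2) = 2 - 10*(5 + 4) = 2 - 10*9 = 2 - 1*90 = 2 - 90 = -88)
N - 158*(-51) = -88 - 158*(-51) = -88 + 8058 = 7970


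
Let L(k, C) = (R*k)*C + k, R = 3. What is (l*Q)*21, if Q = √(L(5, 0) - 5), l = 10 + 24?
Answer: 0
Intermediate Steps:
l = 34
L(k, C) = k + 3*C*k (L(k, C) = (3*k)*C + k = 3*C*k + k = k + 3*C*k)
Q = 0 (Q = √(5*(1 + 3*0) - 5) = √(5*(1 + 0) - 5) = √(5*1 - 5) = √(5 - 5) = √0 = 0)
(l*Q)*21 = (34*0)*21 = 0*21 = 0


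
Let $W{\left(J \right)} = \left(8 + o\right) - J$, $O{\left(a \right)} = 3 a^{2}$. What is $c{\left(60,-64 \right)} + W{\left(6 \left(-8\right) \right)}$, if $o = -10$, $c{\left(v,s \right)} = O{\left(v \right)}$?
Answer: $10846$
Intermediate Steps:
$c{\left(v,s \right)} = 3 v^{2}$
$W{\left(J \right)} = -2 - J$ ($W{\left(J \right)} = \left(8 - 10\right) - J = -2 - J$)
$c{\left(60,-64 \right)} + W{\left(6 \left(-8\right) \right)} = 3 \cdot 60^{2} - \left(2 + 6 \left(-8\right)\right) = 3 \cdot 3600 - -46 = 10800 + \left(-2 + 48\right) = 10800 + 46 = 10846$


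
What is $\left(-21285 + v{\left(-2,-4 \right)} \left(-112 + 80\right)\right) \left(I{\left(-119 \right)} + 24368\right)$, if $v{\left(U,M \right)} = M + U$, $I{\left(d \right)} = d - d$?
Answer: $-513994224$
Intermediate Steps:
$I{\left(d \right)} = 0$
$\left(-21285 + v{\left(-2,-4 \right)} \left(-112 + 80\right)\right) \left(I{\left(-119 \right)} + 24368\right) = \left(-21285 + \left(-4 - 2\right) \left(-112 + 80\right)\right) \left(0 + 24368\right) = \left(-21285 - -192\right) 24368 = \left(-21285 + 192\right) 24368 = \left(-21093\right) 24368 = -513994224$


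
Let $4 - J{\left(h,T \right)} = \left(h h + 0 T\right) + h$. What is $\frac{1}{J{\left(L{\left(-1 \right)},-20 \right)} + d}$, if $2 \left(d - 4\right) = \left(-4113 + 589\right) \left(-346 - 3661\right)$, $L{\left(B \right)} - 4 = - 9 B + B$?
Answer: $\frac{1}{7060186} \approx 1.4164 \cdot 10^{-7}$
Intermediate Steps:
$L{\left(B \right)} = 4 - 8 B$ ($L{\left(B \right)} = 4 + \left(- 9 B + B\right) = 4 - 8 B$)
$d = 7060338$ ($d = 4 + \frac{\left(-4113 + 589\right) \left(-346 - 3661\right)}{2} = 4 + \frac{\left(-3524\right) \left(-4007\right)}{2} = 4 + \frac{1}{2} \cdot 14120668 = 4 + 7060334 = 7060338$)
$J{\left(h,T \right)} = 4 - h - h^{2}$ ($J{\left(h,T \right)} = 4 - \left(\left(h h + 0 T\right) + h\right) = 4 - \left(\left(h^{2} + 0\right) + h\right) = 4 - \left(h^{2} + h\right) = 4 - \left(h + h^{2}\right) = 4 - h - h^{2}$)
$\frac{1}{J{\left(L{\left(-1 \right)},-20 \right)} + d} = \frac{1}{\left(4 - \left(4 - -8\right) - \left(4 - -8\right)^{2}\right) + 7060338} = \frac{1}{\left(4 - \left(4 + 8\right) - \left(4 + 8\right)^{2}\right) + 7060338} = \frac{1}{\left(4 - 12 - 12^{2}\right) + 7060338} = \frac{1}{\left(4 - 12 - 144\right) + 7060338} = \frac{1}{-152 + 7060338} = \frac{1}{7060186}$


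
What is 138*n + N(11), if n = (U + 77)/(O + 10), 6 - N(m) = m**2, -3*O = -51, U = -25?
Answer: 1357/9 ≈ 150.78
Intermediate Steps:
O = 17 (O = -1/3*(-51) = 17)
N(m) = 6 - m**2
n = 52/27 (n = (-25 + 77)/(17 + 10) = 52/27 ≈ 1.9259)
138*n + N(11) = 138*(52/27) + (6 - 1*11**2) = 2392/9 + (6 - 1*121) = 2392/9 + (6 - 121) = 2392/9 - 115 = 1357/9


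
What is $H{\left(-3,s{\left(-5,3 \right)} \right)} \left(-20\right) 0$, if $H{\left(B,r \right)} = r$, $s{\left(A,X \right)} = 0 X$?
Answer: $0$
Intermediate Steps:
$s{\left(A,X \right)} = 0$
$H{\left(-3,s{\left(-5,3 \right)} \right)} \left(-20\right) 0 = 0 \left(-20\right) 0 = 0 \cdot 0 = 0$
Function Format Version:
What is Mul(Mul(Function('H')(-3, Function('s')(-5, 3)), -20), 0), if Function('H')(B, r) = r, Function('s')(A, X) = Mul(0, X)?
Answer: 0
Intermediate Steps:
Function('s')(A, X) = 0
Mul(Mul(Function('H')(-3, Function('s')(-5, 3)), -20), 0) = Mul(Mul(0, -20), 0) = Mul(0, 0) = 0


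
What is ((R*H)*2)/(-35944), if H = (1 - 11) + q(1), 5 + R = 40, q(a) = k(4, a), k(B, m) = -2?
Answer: 105/4493 ≈ 0.023370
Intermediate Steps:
q(a) = -2
R = 35 (R = -5 + 40 = 35)
H = -12 (H = (1 - 11) - 2 = -10 - 2 = -12)
((R*H)*2)/(-35944) = ((35*(-12))*2)/(-35944) = -420*2*(-1/35944) = -840*(-1/35944) = 105/4493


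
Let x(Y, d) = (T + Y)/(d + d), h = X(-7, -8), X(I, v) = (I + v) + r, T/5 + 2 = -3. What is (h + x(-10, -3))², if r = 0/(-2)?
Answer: 3025/36 ≈ 84.028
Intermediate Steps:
T = -25 (T = -10 + 5*(-3) = -10 - 15 = -25)
r = 0 (r = 0*(-½) = 0)
X(I, v) = I + v (X(I, v) = (I + v) + 0 = I + v)
h = -15 (h = -7 - 8 = -15)
x(Y, d) = (-25 + Y)/(2*d) (x(Y, d) = (-25 + Y)/(d + d) = (-25 + Y)/((2*d)) = (-25 + Y)*(1/(2*d)) = (-25 + Y)/(2*d))
(h + x(-10, -3))² = (-15 + (½)*(-25 - 10)/(-3))² = (-15 + (½)*(-⅓)*(-35))² = (-15 + 35/6)² = (-55/6)² = 3025/36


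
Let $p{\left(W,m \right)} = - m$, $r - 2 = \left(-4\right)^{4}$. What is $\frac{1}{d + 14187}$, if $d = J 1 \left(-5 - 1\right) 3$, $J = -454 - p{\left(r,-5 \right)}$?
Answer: $\frac{1}{22449} \approx 4.4545 \cdot 10^{-5}$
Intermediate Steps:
$r = 258$ ($r = 2 + \left(-4\right)^{4} = 2 + 256 = 258$)
$J = -459$ ($J = -454 - \left(-1\right) \left(-5\right) = -454 - 5 = -459$)
$d = 8262$ ($d = - 459 \cdot 1 \left(-5 - 1\right) 3 = - 459 \cdot 1 \left(-6\right) 3 = - 459 \left(\left(-6\right) 3\right) = \left(-459\right) \left(-18\right) = 8262$)
$\frac{1}{d + 14187} = \frac{1}{8262 + 14187} = \frac{1}{22449}$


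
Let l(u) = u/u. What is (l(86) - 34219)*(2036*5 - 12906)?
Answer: 93278268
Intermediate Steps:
l(u) = 1
(l(86) - 34219)*(2036*5 - 12906) = (1 - 34219)*(2036*5 - 12906) = -34218*(10180 - 12906) = -34218*(-2726) = 93278268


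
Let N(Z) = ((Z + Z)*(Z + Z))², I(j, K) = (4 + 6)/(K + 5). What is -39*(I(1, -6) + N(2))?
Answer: -9594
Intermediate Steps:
I(j, K) = 10/(5 + K)
N(Z) = 16*Z⁴ (N(Z) = ((2*Z)*(2*Z))² = (4*Z²)² = 16*Z⁴)
-39*(I(1, -6) + N(2)) = -39*(10/(5 - 6) + 16*2⁴) = -39*(10/(-1) + 16*16) = -39*(10*(-1) + 256) = -39*(-10 + 256) = -39*246 = -9594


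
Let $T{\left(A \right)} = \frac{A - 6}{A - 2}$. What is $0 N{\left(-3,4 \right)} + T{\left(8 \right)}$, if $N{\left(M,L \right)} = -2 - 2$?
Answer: $\frac{1}{3} \approx 0.33333$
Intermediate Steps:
$N{\left(M,L \right)} = -4$ ($N{\left(M,L \right)} = -2 - 2 = -4$)
$T{\left(A \right)} = \frac{-6 + A}{-2 + A}$
$0 N{\left(-3,4 \right)} + T{\left(8 \right)} = 0 \left(-4\right) + \frac{-6 + 8}{-2 + 8} = 0 + \frac{1}{6} \cdot 2 = 0 + \frac{1}{3} = \frac{1}{3}$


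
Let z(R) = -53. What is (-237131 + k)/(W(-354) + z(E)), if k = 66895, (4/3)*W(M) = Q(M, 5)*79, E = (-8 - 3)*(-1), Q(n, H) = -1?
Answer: 680944/449 ≈ 1516.6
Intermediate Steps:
E = 11 (E = -11*(-1) = 11)
W(M) = -237/4 (W(M) = 3*(-1*79)/4 = (¾)*(-79) = -237/4)
(-237131 + k)/(W(-354) + z(E)) = (-237131 + 66895)/(-237/4 - 53) = -170236/(-449/4) = -170236*(-4/449) = 680944/449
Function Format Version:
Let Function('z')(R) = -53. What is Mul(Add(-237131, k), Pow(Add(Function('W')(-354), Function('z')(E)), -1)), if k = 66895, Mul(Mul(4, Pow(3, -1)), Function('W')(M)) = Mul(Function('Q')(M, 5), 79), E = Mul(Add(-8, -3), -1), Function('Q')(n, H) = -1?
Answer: Rational(680944, 449) ≈ 1516.6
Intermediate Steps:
E = 11 (E = Mul(-11, -1) = 11)
Function('W')(M) = Rational(-237, 4) (Function('W')(M) = Mul(Rational(3, 4), Mul(-1, 79)) = Mul(Rational(3, 4), -79) = Rational(-237, 4))
Mul(Add(-237131, k), Pow(Add(Function('W')(-354), Function('z')(E)), -1)) = Mul(Add(-237131, 66895), Pow(Add(Rational(-237, 4), -53), -1)) = Mul(-170236, Pow(Rational(-449, 4), -1)) = Mul(-170236, Rational(-4, 449)) = Rational(680944, 449)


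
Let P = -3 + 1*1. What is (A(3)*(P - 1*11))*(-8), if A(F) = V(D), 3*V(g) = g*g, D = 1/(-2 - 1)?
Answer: 104/27 ≈ 3.8519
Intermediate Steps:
D = -⅓ (D = 1/(-3) = -⅓ ≈ -0.33333)
V(g) = g²/3 (V(g) = (g*g)/3 = g²/3)
A(F) = 1/27 (A(F) = (-⅓)²/3 = (⅓)*(⅑) = 1/27)
P = -2 (P = -3 + 1 = -2)
(A(3)*(P - 1*11))*(-8) = ((-2 - 1*11)/27)*(-8) = ((-2 - 11)/27)*(-8) = ((1/27)*(-13))*(-8) = -13/27*(-8) = 104/27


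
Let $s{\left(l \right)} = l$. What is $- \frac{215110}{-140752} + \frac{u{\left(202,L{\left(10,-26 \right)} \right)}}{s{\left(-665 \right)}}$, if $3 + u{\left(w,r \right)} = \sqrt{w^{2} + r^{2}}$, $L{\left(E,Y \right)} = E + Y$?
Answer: $\frac{3775537}{2463160} - \frac{2 \sqrt{10265}}{665} \approx 1.2281$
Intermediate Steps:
$u{\left(w,r \right)} = -3 + \sqrt{r^{2} + w^{2}}$ ($u{\left(w,r \right)} = -3 + \sqrt{w^{2} + r^{2}} = -3 + \sqrt{r^{2} + w^{2}}$)
$- \frac{215110}{-140752} + \frac{u{\left(202,L{\left(10,-26 \right)} \right)}}{s{\left(-665 \right)}} = - \frac{215110}{-140752} + \frac{-3 + \sqrt{\left(10 - 26\right)^{2} + 202^{2}}}{-665} = \left(-215110\right) \left(- \frac{1}{140752}\right) + \left(-3 + \sqrt{\left(-16\right)^{2} + 40804}\right) \left(- \frac{1}{665}\right) = \frac{107555}{70376} + \left(-3 + \sqrt{256 + 40804}\right) \left(- \frac{1}{665}\right) = \frac{107555}{70376} + \left(-3 + \sqrt{41060}\right) \left(- \frac{1}{665}\right) = \frac{107555}{70376} + \left(-3 + 2 \sqrt{10265}\right) \left(- \frac{1}{665}\right) = \frac{107555}{70376} + \left(\frac{3}{665} - \frac{2 \sqrt{10265}}{665}\right) = \frac{3775537}{2463160} - \frac{2 \sqrt{10265}}{665}$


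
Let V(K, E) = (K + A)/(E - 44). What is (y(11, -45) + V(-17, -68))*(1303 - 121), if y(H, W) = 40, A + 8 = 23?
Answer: 1324431/28 ≈ 47301.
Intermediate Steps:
A = 15 (A = -8 + 23 = 15)
V(K, E) = (15 + K)/(-44 + E) (V(K, E) = (K + 15)/(E - 44) = (15 + K)/(-44 + E))
(y(11, -45) + V(-17, -68))*(1303 - 121) = (40 + (15 - 17)/(-44 - 68))*(1303 - 121) = (40 - 2/(-112))*1182 = (40 - 1/112*(-2))*1182 = (40 + 1/56)*1182 = (2241/56)*1182 = 1324431/28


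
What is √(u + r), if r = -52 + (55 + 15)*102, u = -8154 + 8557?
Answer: √7491 ≈ 86.551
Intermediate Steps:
u = 403
r = 7088 (r = -52 + 70*102 = -52 + 7140 = 7088)
√(u + r) = √(403 + 7088) = √7491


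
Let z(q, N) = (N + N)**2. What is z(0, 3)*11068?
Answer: 398448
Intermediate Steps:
z(q, N) = 4*N**2 (z(q, N) = (2*N)**2 = 4*N**2)
z(0, 3)*11068 = (4*3**2)*11068 = (4*9)*11068 = 36*11068 = 398448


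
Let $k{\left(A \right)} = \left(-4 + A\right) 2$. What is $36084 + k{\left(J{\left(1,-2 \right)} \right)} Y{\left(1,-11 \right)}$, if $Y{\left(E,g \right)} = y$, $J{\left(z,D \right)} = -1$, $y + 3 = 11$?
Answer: $36004$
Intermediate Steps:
$y = 8$ ($y = -3 + 11 = 8$)
$k{\left(A \right)} = -8 + 2 A$
$Y{\left(E,g \right)} = 8$
$36084 + k{\left(J{\left(1,-2 \right)} \right)} Y{\left(1,-11 \right)} = 36084 + \left(-8 + 2 \left(-1\right)\right) 8 = 36084 + \left(-8 - 2\right) 8 = 36084 - 80 = 36004$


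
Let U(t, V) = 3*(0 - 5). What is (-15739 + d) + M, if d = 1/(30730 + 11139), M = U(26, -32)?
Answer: -659604225/41869 ≈ -15754.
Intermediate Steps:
U(t, V) = -15 (U(t, V) = 3*(-5) = -15)
M = -15
d = 1/41869 ≈ 2.3884e-5
(-15739 + d) + M = (-15739 + 1/41869) - 15 = -658976190/41869 - 15 = -659604225/41869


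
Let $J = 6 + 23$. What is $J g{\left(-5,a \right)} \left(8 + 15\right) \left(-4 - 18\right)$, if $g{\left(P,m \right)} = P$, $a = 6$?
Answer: $73370$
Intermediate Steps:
$J = 29$
$J g{\left(-5,a \right)} \left(8 + 15\right) \left(-4 - 18\right) = 29 \left(-5\right) \left(8 + 15\right) \left(-4 - 18\right) = - 145 \cdot 23 \left(-22\right) = \left(-145\right) \left(-506\right) = 73370$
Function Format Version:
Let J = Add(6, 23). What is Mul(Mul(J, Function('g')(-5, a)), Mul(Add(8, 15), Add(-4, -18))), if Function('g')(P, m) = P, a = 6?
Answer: 73370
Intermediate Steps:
J = 29
Mul(Mul(J, Function('g')(-5, a)), Mul(Add(8, 15), Add(-4, -18))) = Mul(Mul(29, -5), Mul(Add(8, 15), Add(-4, -18))) = Mul(-145, Mul(23, -22)) = Mul(-145, -506) = 73370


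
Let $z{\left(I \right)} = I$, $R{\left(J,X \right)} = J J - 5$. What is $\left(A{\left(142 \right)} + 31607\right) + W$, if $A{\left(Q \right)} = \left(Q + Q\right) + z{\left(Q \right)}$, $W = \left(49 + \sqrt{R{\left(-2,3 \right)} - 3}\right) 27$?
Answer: $33356 + 54 i \approx 33356.0 + 54.0 i$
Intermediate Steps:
$R{\left(J,X \right)} = -5 + J^{2}$ ($R{\left(J,X \right)} = J^{2} - 5 = -5 + J^{2}$)
$W = 1323 + 54 i$ ($W = \left(49 + \sqrt{\left(-5 + \left(-2\right)^{2}\right) - 3}\right) 27 = \left(49 + \sqrt{\left(-5 + 4\right) - 3}\right) 27 = \left(49 + \sqrt{-1 - 3}\right) 27 = \left(49 + \sqrt{-4}\right) 27 = \left(49 + 2 i\right) 27 = 1323 + 54 i \approx 1323.0 + 54.0 i$)
$A{\left(Q \right)} = 3 Q$ ($A{\left(Q \right)} = \left(Q + Q\right) + Q = 2 Q + Q = 3 Q$)
$\left(A{\left(142 \right)} + 31607\right) + W = \left(3 \cdot 142 + 31607\right) + \left(1323 + 54 i\right) = \left(426 + 31607\right) + \left(1323 + 54 i\right) = 32033 + \left(1323 + 54 i\right) = 33356 + 54 i$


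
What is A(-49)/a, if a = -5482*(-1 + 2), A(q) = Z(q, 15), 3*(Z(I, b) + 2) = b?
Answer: -3/5482 ≈ -0.00054725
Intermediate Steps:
Z(I, b) = -2 + b/3
A(q) = 3 (A(q) = -2 + (1/3)*15 = -2 + 5 = 3)
a = -5482 ≈ -5482.0
A(-49)/a = 3/(-5482) = 3*(-1/5482) = -3/5482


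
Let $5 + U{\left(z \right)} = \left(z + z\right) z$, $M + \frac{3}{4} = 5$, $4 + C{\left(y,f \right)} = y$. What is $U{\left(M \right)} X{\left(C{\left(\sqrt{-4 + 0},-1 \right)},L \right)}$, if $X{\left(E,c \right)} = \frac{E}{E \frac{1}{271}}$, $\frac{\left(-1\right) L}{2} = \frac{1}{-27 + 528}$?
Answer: $\frac{67479}{8} \approx 8434.9$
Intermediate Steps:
$C{\left(y,f \right)} = -4 + y$
$M = \frac{17}{4}$ ($M = - \frac{3}{4} + 5 = \frac{17}{4} \approx 4.25$)
$U{\left(z \right)} = -5 + 2 z^{2}$ ($U{\left(z \right)} = -5 + \left(z + z\right) z = -5 + 2 z z = -5 + 2 z^{2}$)
$L = - \frac{2}{501}$ ($L = - \frac{2}{-27 + 528} = - \frac{2}{501} \approx -0.003992$)
$X{\left(E,c \right)} = 271$ ($X{\left(E,c \right)} = \frac{E}{E \frac{1}{271}} = \frac{E}{\frac{1}{271} E} = E \frac{271}{E} = 271$)
$U{\left(M \right)} X{\left(C{\left(\sqrt{-4 + 0},-1 \right)},L \right)} = \left(-5 + 2 \left(\frac{17}{4}\right)^{2}\right) 271 = \left(-5 + 2 \cdot \frac{289}{16}\right) 271 = \left(-5 + \frac{289}{8}\right) 271 = \frac{249}{8} \cdot 271 = \frac{67479}{8}$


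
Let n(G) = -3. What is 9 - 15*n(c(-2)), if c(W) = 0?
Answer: 54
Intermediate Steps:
9 - 15*n(c(-2)) = 9 - 15*(-3) = 9 + 45 = 54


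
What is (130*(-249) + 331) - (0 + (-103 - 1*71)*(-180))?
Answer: -63359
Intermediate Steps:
(130*(-249) + 331) - (0 + (-103 - 1*71)*(-180)) = (-32370 + 331) - (0 + (-103 - 71)*(-180)) = -32039 - (0 - 174*(-180)) = -32039 - (0 + 31320) = -32039 - 1*31320 = -32039 - 31320 = -63359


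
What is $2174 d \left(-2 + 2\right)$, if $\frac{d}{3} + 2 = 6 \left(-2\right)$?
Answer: $0$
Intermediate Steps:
$d = -42$ ($d = -6 + 3 \cdot 6 \left(-2\right) = -6 + 3 \left(-12\right) = -6 - 36 = -42$)
$2174 d \left(-2 + 2\right) = 2174 \left(- 42 \left(-2 + 2\right)\right) = 2174 \left(\left(-42\right) 0\right) = 2174 \cdot 0 = 0$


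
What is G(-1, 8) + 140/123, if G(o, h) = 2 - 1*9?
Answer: -721/123 ≈ -5.8618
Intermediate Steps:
G(o, h) = -7 (G(o, h) = 2 - 9 = -7)
G(-1, 8) + 140/123 = -7 + 140/123 = -721/123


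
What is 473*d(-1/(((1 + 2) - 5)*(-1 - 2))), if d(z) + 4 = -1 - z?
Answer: -13717/6 ≈ -2286.2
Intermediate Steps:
d(z) = -5 - z (d(z) = -4 + (-1 - z) = -5 - z)
473*d(-1/(((1 + 2) - 5)*(-1 - 2))) = 473*(-5 - (-1)/(((1 + 2) - 5)*(-1 - 2))) = 473*(-5 - (-1)/((3 - 5)*(-3))) = 473*(-5 - (-1)/((-2*(-3)))) = 473*(-5 - (-1)/6) = 473*(-5 - 1*(-1/6)) = 473*(-5 + 1/6) = 473*(-29/6) = -13717/6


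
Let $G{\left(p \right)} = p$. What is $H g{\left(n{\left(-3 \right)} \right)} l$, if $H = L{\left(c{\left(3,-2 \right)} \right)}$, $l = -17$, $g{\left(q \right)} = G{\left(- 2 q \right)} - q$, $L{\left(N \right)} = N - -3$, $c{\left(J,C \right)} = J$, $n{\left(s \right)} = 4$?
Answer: $1224$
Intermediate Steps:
$L{\left(N \right)} = 3 + N$ ($L{\left(N \right)} = N + 3 = 3 + N$)
$g{\left(q \right)} = - 3 q$ ($g{\left(q \right)} = - 2 q - q = - 3 q$)
$H = 6$ ($H = 3 + 3 = 6$)
$H g{\left(n{\left(-3 \right)} \right)} l = 6 \left(\left(-3\right) 4\right) \left(-17\right) = 6 \left(-12\right) \left(-17\right) = \left(-72\right) \left(-17\right) = 1224$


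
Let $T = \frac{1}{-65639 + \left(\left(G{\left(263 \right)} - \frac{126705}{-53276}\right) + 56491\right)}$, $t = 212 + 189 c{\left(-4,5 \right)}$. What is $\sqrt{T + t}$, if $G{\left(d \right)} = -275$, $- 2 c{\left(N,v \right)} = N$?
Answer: $\frac{\sqrt{148618982962108152042}}{501893043} \approx 24.29$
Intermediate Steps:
$c{\left(N,v \right)} = - \frac{N}{2}$
$t = 590$ ($t = 212 + 189 \left(\left(- \frac{1}{2}\right) \left(-4\right)\right) = 212 + 189 \cdot 2 = 212 + 378 = 590$)
$T = - \frac{53276}{501893043}$ ($T = \frac{1}{-65639 + \left(\left(-275 - \frac{126705}{-53276}\right) + 56491\right)} = \frac{1}{-65639 + \left(\left(-275 - - \frac{126705}{53276}\right) + 56491\right)} = \frac{1}{-65639 + \left(\left(-275 + \frac{126705}{53276}\right) + 56491\right)} = \frac{1}{-65639 + \left(- \frac{14524195}{53276} + 56491\right)} = \frac{1}{-65639 + \frac{2995090321}{53276}} = \frac{1}{- \frac{501893043}{53276}} = - \frac{53276}{501893043} \approx -0.00010615$)
$\sqrt{T + t} = \sqrt{- \frac{53276}{501893043} + 590} = \sqrt{\frac{296116842094}{501893043}} = \frac{\sqrt{148618982962108152042}}{501893043}$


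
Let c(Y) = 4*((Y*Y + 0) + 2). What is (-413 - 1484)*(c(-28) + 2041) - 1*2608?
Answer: -9838553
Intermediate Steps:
c(Y) = 8 + 4*Y² (c(Y) = 4*((Y² + 0) + 2) = 4*(Y² + 2) = 4*(2 + Y²) = 8 + 4*Y²)
(-413 - 1484)*(c(-28) + 2041) - 1*2608 = (-413 - 1484)*((8 + 4*(-28)²) + 2041) - 1*2608 = -1897*((8 + 4*784) + 2041) - 2608 = -1897*((8 + 3136) + 2041) - 2608 = -1897*(3144 + 2041) - 2608 = -1897*5185 - 2608 = -9835945 - 2608 = -9838553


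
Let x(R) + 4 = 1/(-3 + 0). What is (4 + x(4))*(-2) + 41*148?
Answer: 18206/3 ≈ 6068.7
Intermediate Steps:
x(R) = -13/3 (x(R) = -4 + 1/(-3 + 0) = -4 + 1/(-3) = -4 - ⅓ = -13/3)
(4 + x(4))*(-2) + 41*148 = (4 - 13/3)*(-2) + 41*148 = -⅓*(-2) + 6068 = ⅔ + 6068 = 18206/3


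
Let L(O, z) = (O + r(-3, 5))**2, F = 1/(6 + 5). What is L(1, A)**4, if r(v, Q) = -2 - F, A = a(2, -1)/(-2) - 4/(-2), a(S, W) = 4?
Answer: 429981696/214358881 ≈ 2.0059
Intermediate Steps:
F = 1/11 ≈ 0.090909
A = 0 (A = 4/(-2) - 4/(-2) = 4*(-1/2) - 4*(-1/2) = -2 + 2 = 0)
r(v, Q) = -23/11 (r(v, Q) = -2 - 1*1/11 = -2 - 1/11 = -23/11)
L(O, z) = (-23/11 + O)**2 (L(O, z) = (O - 23/11)**2 = (-23/11 + O)**2)
L(1, A)**4 = ((-23 + 11*1)**2/121)**4 = ((-23 + 11)**2/121)**4 = ((1/121)*(-12)**2)**4 = ((1/121)*144)**4 = (144/121)**4 = 429981696/214358881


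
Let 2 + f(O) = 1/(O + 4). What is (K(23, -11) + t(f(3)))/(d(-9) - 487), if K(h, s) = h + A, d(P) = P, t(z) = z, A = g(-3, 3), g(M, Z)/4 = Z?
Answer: -29/434 ≈ -0.066820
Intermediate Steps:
g(M, Z) = 4*Z
A = 12 (A = 4*3 = 12)
f(O) = -2 + 1/(4 + O) (f(O) = -2 + 1/(O + 4) = -2 + 1/(4 + O))
K(h, s) = 12 + h (K(h, s) = h + 12 = 12 + h)
(K(23, -11) + t(f(3)))/(d(-9) - 487) = ((12 + 23) + (-7 - 2*3)/(4 + 3))/(-9 - 487) = (35 + (-7 - 6)/7)/(-496) = (35 + (⅐)*(-13))*(-1/496) = (35 - 13/7)*(-1/496) = (232/7)*(-1/496) = -29/434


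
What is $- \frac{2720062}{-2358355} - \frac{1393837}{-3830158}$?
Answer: $\frac{13705429687931}{9032872270090} \approx 1.5173$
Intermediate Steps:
$- \frac{2720062}{-2358355} - \frac{1393837}{-3830158} = \left(-2720062\right) \left(- \frac{1}{2358355}\right) - - \frac{1393837}{3830158} = \frac{2720062}{2358355} + \frac{1393837}{3830158} = \frac{13705429687931}{9032872270090}$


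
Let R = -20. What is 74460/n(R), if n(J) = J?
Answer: -3723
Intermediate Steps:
74460/n(R) = 74460/(-20) = 74460*(-1/20) = -3723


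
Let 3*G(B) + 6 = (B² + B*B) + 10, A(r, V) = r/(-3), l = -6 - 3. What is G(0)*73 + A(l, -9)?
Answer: 301/3 ≈ 100.33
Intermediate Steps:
l = -9
A(r, V) = -r/3 (A(r, V) = r*(-⅓) = -r/3)
G(B) = 4/3 + 2*B²/3 (G(B) = -2 + ((B² + B*B) + 10)/3 = -2 + ((B² + B²) + 10)/3 = -2 + (2*B² + 10)/3 = -2 + (10 + 2*B²)/3 = -2 + (10/3 + 2*B²/3) = 4/3 + 2*B²/3)
G(0)*73 + A(l, -9) = (4/3 + (⅔)*0²)*73 - ⅓*(-9) = (4/3 + (⅔)*0)*73 + 3 = (4/3 + 0)*73 + 3 = (4/3)*73 + 3 = 292/3 + 3 = 301/3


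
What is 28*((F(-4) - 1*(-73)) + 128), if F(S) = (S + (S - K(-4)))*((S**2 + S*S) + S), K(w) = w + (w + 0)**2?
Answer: -10052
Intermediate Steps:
K(w) = w + w**2
F(S) = (-12 + 2*S)*(S + 2*S**2) (F(S) = (S + (S - (-4)*(1 - 4)))*((S**2 + S*S) + S) = (S + (S - (-4)*(-3)))*((S**2 + S**2) + S) = (S + (S - 1*12))*(2*S**2 + S) = (S + (S - 12))*(S + 2*S**2) = (S + (-12 + S))*(S + 2*S**2) = (-12 + 2*S)*(S + 2*S**2))
28*((F(-4) - 1*(-73)) + 128) = 28*((2*(-4)*(-6 - 11*(-4) + 2*(-4)**2) - 1*(-73)) + 128) = 28*((2*(-4)*(-6 + 44 + 2*16) + 73) + 128) = 28*((2*(-4)*(-6 + 44 + 32) + 73) + 128) = 28*((2*(-4)*70 + 73) + 128) = 28*((-560 + 73) + 128) = 28*(-487 + 128) = 28*(-359) = -10052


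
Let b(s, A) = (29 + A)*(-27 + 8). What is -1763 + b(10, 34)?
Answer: -2960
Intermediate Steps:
b(s, A) = -551 - 19*A (b(s, A) = (29 + A)*(-19) = -551 - 19*A)
-1763 + b(10, 34) = -1763 + (-551 - 19*34) = -1763 + (-551 - 646) = -1763 - 1197 = -2960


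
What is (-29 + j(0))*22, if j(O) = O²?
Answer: -638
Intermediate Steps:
(-29 + j(0))*22 = (-29 + 0²)*22 = (-29 + 0)*22 = -29*22 = -638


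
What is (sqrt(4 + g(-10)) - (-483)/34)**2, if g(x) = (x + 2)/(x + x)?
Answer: 1191877/5780 + 483*sqrt(110)/85 ≈ 265.80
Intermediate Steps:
g(x) = (2 + x)/(2*x) (g(x) = (2 + x)/((2*x)) = (2 + x)*(1/(2*x)) = (2 + x)/(2*x))
(sqrt(4 + g(-10)) - (-483)/34)**2 = (sqrt(4 + (1/2)*(2 - 10)/(-10)) - (-483)/34)**2 = (sqrt(4 + (1/2)*(-1/10)*(-8)) - (-483)/34)**2 = (sqrt(4 + 2/5) - 1*(-483/34))**2 = (sqrt(22/5) + 483/34)**2 = (sqrt(110)/5 + 483/34)**2 = (483/34 + sqrt(110)/5)**2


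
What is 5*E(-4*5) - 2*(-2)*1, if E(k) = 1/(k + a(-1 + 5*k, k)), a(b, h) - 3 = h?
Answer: 143/37 ≈ 3.8649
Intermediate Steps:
a(b, h) = 3 + h
E(k) = 1/(3 + 2*k) (E(k) = 1/(k + (3 + k)) = 1/(3 + 2*k))
5*E(-4*5) - 2*(-2)*1 = 5/(3 + 2*(-4*5)) - 2*(-2)*1 = 5/(3 + 2*(-20)) + 4*1 = 5/(3 - 40) + 4 = 5/(-37) + 4 = 5*(-1/37) + 4 = -5/37 + 4 = 143/37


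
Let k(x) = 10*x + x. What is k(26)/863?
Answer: 286/863 ≈ 0.33140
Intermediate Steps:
k(x) = 11*x
k(26)/863 = (11*26)/863 = 286*(1/863) = 286/863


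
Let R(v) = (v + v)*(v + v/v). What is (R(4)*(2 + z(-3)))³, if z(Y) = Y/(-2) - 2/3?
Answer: 39304000/27 ≈ 1.4557e+6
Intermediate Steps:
R(v) = 2*v*(1 + v) (R(v) = (2*v)*(v + 1) = (2*v)*(1 + v) = 2*v*(1 + v))
z(Y) = -⅔ - Y/2 (z(Y) = Y*(-½) - 2*⅓ = -Y/2 - ⅔ = -⅔ - Y/2)
(R(4)*(2 + z(-3)))³ = ((2*4*(1 + 4))*(2 + (-⅔ - ½*(-3))))³ = ((2*4*5)*(2 + (-⅔ + 3/2)))³ = (40*(2 + ⅚))³ = (40*(17/6))³ = (340/3)³ = 39304000/27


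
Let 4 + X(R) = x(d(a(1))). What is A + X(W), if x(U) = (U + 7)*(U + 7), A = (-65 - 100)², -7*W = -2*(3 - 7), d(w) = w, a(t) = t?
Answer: 27285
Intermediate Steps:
W = -8/7 (W = -(-2)*(3 - 7)/7 = -(-2)*(-4)/7 = -⅐*8 = -8/7 ≈ -1.1429)
A = 27225 (A = (-165)² = 27225)
x(U) = (7 + U)² (x(U) = (7 + U)*(7 + U) = (7 + U)²)
X(R) = 60 (X(R) = -4 + (7 + 1)² = -4 + 8² = -4 + 64 = 60)
A + X(W) = 27225 + 60 = 27285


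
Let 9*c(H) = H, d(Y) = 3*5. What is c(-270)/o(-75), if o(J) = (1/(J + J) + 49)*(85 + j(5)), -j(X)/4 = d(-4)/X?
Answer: -4500/536477 ≈ -0.0083881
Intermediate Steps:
d(Y) = 15
j(X) = -60/X
c(H) = H/9
o(J) = 3577 + 73/(2*J) (o(J) = (1/(J + J) + 49)*(85 - 60/5) = (1/(2*J) + 49)*(85 - 60*⅕) = (1/(2*J) + 49)*(85 - 12) = (49 + 1/(2*J))*73 = 3577 + 73/(2*J))
c(-270)/o(-75) = ((⅑)*(-270))/(3577 + (73/2)/(-75)) = -30/(3577 + (73/2)*(-1/75)) = -30/(3577 - 73/150) = -30/536477/150 = -30*150/536477 = -4500/536477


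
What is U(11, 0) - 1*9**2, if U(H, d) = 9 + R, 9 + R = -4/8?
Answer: -163/2 ≈ -81.500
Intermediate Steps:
R = -19/2 (R = -9 - 4/8 = -9 - 4*1/8 = -9 - 1/2 = -19/2 ≈ -9.5000)
U(H, d) = -1/2 (U(H, d) = 9 - 19/2 = -1/2)
U(11, 0) - 1*9**2 = -1/2 - 1*9**2 = -1/2 - 1*81 = -1/2 - 81 = -163/2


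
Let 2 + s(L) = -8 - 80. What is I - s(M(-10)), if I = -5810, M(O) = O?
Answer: -5720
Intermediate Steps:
s(L) = -90 (s(L) = -2 + (-8 - 80) = -2 - 88 = -90)
I - s(M(-10)) = -5810 - 1*(-90) = -5810 + 90 = -5720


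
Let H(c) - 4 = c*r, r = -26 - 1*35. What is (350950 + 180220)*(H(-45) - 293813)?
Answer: -154604464880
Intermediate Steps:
r = -61 (r = -26 - 35 = -61)
H(c) = 4 - 61*c (H(c) = 4 + c*(-61) = 4 - 61*c)
(350950 + 180220)*(H(-45) - 293813) = (350950 + 180220)*((4 - 61*(-45)) - 293813) = 531170*((4 + 2745) - 293813) = 531170*(2749 - 293813) = 531170*(-291064) = -154604464880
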